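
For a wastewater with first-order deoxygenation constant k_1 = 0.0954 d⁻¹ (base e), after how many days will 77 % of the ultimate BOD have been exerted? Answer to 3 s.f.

y/L₀ = 1 − e^(−k_1 t) = 0.77 ⇒ e^(−k_1 t) = 0.230
t = −ln(0.230) / 0.0954 = 1.470 / 0.0954 = 15.41 d.

t ≈ 15.4 d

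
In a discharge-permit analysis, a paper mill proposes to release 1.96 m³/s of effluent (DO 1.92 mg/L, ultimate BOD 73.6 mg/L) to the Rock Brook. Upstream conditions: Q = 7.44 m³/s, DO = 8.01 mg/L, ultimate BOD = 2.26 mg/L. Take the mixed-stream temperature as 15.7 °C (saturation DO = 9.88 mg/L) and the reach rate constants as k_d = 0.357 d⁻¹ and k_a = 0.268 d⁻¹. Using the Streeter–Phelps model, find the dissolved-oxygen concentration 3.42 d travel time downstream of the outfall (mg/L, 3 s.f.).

DO ≈ 1.41 mg/L

Mixed DO = (7.44×8.01 + 1.96×1.92)/(7.44+1.96) = 63.36/9.400 = 6.740 mg/L.
Mixed L₀ = (7.44×2.26 + 1.96×73.6)/(9.400) = 161.1/9.400 = 17.14 mg/L.
Initial deficit D₀ = C_s − DO₀ = 9.88 − 6.740 = 3.140 mg/L.
D(3.42) = [0.357×17.14/(0.268−0.357)](e^(−0.357×3.42) − e^(−0.268×3.42)) + 3.140 e^(−0.268×3.42)
= -68.73 × (0.2950 − 0.3999) + 3.140 × 0.3999 = 8.468 mg/L.
DO = 9.88 − 8.468 = 1.412 mg/L.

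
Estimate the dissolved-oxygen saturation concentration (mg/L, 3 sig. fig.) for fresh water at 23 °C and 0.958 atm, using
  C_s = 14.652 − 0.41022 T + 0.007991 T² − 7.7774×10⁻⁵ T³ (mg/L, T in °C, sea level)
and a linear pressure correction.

C_s ≈ 8.14 mg/L

At sea level: C_s = 14.652 − 0.41022×23 + 0.007991×23² − 7.7774×10⁻⁵×23³ = 8.498 mg/L.
Pressure correction: C_s' = 8.498 × 0.958 = 8.141 mg/L.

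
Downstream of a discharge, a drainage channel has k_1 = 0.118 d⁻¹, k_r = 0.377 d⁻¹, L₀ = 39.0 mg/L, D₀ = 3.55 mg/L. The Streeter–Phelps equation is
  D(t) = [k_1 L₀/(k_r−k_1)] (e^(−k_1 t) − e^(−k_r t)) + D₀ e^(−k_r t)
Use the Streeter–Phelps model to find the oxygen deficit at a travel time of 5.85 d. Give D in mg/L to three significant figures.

D ≈ 7.34 mg/L

k_1 L₀/(k_r−k_1) = 0.118×39.0/(0.377−0.118) = 4.602/0.2590 = 17.77 mg/L.
e^(−k_1 t) = e^(−0.118×5.850) = 0.5014; e^(−k_r t) = e^(−0.377×5.850) = 0.1102.
D = 17.77 × (0.5014 − 0.1102) + 3.55 × 0.1102 = 6.951 + 0.3912 = 7.343 mg/L.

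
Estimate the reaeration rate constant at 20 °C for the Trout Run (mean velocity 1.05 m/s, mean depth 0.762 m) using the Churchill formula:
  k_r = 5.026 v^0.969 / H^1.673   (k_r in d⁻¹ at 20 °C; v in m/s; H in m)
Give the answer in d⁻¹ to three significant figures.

k_r ≈ 8.30 d⁻¹

k_r = 5.026 × 1.05^0.969 / 0.762^1.673 = 5.026 × 1.048 / 0.6346 = 8.303 d⁻¹.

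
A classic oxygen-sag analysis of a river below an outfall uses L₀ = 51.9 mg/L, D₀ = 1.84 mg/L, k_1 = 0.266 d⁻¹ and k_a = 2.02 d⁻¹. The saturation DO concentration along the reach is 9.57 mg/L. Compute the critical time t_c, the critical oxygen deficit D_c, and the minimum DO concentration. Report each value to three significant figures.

t_c ≈ 1.00 d; D_c ≈ 5.23 mg/L; min DO ≈ 4.34 mg/L

With k_a/k_1 = 7.594 and 1 − D₀(k_a−k_1)/(k_1 L₀) = 0.7662,
t_c = ln(7.594 × 0.7662) / (2.02 − 0.266) = ln(5.819) / 1.754 = 1.761/1.754 = 1.004 d.
D_c = (k_1/k_a) L₀ e^(−k_1 t_c) = (0.266/2.02) × 51.9 × e^(−0.266×1.004) = 0.1317 × 51.9 × 0.7656 = 5.232 mg/L.
Minimum DO = C_s − D_c = 9.57 − 5.232 = 4.338 mg/L.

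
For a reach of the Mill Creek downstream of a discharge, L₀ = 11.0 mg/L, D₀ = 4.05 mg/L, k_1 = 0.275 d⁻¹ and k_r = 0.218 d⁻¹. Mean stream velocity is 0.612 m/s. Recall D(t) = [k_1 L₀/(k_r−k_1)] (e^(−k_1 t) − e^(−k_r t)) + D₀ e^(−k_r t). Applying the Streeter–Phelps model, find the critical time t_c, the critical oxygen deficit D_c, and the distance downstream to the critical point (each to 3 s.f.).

t_c = [1/(k_r−k_1)] ln[(k_r/k_1)(1 − D₀(k_r−k_1)/(k_1 L₀))]
= [1/(0.218−0.275)] ln[(0.218/0.275)(1 − 4.05×-0.05700/(0.275×11.0))]
= (1/-0.05700) ln[0.7927 × 1.076] = -17.54 × ln(0.8532) = -17.54 × -0.1587 = 2.785 d.
D_c = (k_1/k_r) L₀ e^(−k_1 t_c) = (0.275/0.218) × 11.0 × e^(−0.275×2.785) = 1.261 × 11.0 × 0.4650 = 6.452 mg/L.
x_c = v t_c = 0.612 m/s × 2.785 d × 86400 s/d = 147300 m ≈ 147 km.

t_c ≈ 2.78 d; D_c ≈ 6.45 mg/L; x_c ≈ 147 km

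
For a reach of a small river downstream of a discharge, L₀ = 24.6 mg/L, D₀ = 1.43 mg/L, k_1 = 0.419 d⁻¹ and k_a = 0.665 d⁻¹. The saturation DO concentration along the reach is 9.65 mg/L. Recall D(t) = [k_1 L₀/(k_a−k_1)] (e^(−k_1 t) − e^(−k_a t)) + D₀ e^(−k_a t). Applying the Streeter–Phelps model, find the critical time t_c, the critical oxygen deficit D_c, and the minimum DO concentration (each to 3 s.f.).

t_c ≈ 1.74 d; D_c ≈ 7.49 mg/L; min DO ≈ 2.16 mg/L

t_c = [1/(k_a−k_1)] ln[(k_a/k_1)(1 − D₀(k_a−k_1)/(k_1 L₀))]
= [1/(0.665−0.419)] ln[(0.665/0.419)(1 − 1.43×0.2460/(0.419×24.6))]
= (1/0.2460) ln[1.587 × 0.9659] = 4.065 × ln(1.533) = 4.065 × 0.4272 = 1.737 d.
L(t_c) = L₀ e^(−k_1 t_c) = 24.6 × 0.4831 = 11.88 mg/L, and at the critical point k_a D_c = k_1 L, so D_c = (0.419/0.665) × 11.88 = 7.487 mg/L.
Minimum DO = C_s − D_c = 9.65 − 7.487 = 2.163 mg/L.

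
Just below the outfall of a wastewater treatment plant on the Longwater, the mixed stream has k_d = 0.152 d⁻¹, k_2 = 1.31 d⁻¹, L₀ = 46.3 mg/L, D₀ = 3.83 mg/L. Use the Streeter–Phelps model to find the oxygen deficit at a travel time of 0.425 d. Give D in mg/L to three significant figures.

k_d L₀/(k_2−k_d) = 0.152×46.3/(1.31−0.152) = 7.038/1.158 = 6.077 mg/L.
e^(−k_d t) = e^(−0.152×0.4250) = 0.9374; e^(−k_2 t) = e^(−1.31×0.4250) = 0.5731.
D = 6.077 × (0.9374 − 0.5731) + 3.83 × 0.5731 = 2.214 + 2.195 = 4.409 mg/L.

D ≈ 4.41 mg/L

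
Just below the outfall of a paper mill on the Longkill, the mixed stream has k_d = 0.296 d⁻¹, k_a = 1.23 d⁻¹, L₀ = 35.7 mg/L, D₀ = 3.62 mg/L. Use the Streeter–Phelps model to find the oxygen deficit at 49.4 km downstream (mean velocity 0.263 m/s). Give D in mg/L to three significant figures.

D ≈ 5.41 mg/L

Travel time t = x/v = 49.4 km / (0.263 m/s) = 49400 m / 0.263 m/s = 187800 s = 2.174 d.
k_d L₀/(k_a−k_d) = 0.296×35.7/(1.23−0.296) = 10.57/0.9340 = 11.31 mg/L.
e^(−k_d t) = e^(−0.296×2.174) = 0.5254; e^(−k_a t) = e^(−1.23×2.174) = 0.06898.
D = 11.31 × (0.5254 − 0.06898) + 3.62 × 0.06898 = 5.165 + 0.2497 = 5.414 mg/L.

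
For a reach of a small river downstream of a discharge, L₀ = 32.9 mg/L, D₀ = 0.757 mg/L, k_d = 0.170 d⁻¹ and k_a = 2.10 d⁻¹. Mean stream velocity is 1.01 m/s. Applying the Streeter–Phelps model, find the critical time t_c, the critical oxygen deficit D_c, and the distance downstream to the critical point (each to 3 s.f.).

t_c ≈ 1.15 d; D_c ≈ 2.19 mg/L; x_c ≈ 100 km

At the critical point dD/dt = 0, so k_d L₀ e^(−k_d t) = k_a D. Substituting D(t) from the Streeter–Phelps equation and solving for t gives
t_c = ln[(k_a/k_d)(1 − D₀(k_a−k_d)/(k_d L₀))] / (k_a−k_d).
Here k_a−k_d = 1.930 d⁻¹ and 1 − D₀(k_a−k_d)/(k_d L₀) = 1 − 0.757×1.930/(0.170×32.9) = 0.7388, so
t_c = ln(12.35 × 0.7388) / 1.930 = 2.211 / 1.930 = 1.146 d.
D_c = (k_d/k_a) L₀ e^(−k_d t_c) = (0.170/2.10) × 32.9 × e^(−0.170×1.146) = 0.08095 × 32.9 × 0.8230 = 2.192 mg/L.
x_c = v t_c = 1.01 m/s × 1.146 d × 86400 s/d = 99980 m ≈ 100 km.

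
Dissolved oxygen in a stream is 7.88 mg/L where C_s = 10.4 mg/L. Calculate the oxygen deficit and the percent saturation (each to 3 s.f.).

D = C_s − C = 10.4 − 7.88 = 2.52 mg/L.
% saturation = 7.88/10.4 × 100 = 75.8 %.

D ≈ 2.52 mg/L; 75.8 % saturation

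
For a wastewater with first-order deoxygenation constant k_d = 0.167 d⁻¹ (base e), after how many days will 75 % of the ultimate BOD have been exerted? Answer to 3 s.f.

t ≈ 8.30 d

y/L₀ = 1 − e^(−k_d t) = 0.75 ⇒ e^(−k_d t) = 0.250
t = −ln(0.250) / 0.167 = 1.386 / 0.167 = 8.301 d.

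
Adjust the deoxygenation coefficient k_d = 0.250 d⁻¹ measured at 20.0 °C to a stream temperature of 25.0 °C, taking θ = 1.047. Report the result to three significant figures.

k_d ≈ 0.315 d⁻¹

k_d(T₂) = k_d(T₁) · θ^(T₂−T₁) = 0.250 × 1.047^(25.0−20.0)
= 0.250 × 1.047^5.00 = 0.250 × 1.258 = 0.3145 d⁻¹.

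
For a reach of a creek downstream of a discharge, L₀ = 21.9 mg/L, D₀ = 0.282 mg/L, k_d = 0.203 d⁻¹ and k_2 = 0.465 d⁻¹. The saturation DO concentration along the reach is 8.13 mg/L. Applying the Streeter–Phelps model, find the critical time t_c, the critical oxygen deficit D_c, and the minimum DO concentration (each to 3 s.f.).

t_c = [1/(k_2−k_d)] ln[(k_2/k_d)(1 − D₀(k_2−k_d)/(k_d L₀))]
= [1/(0.465−0.203)] ln[(0.465/0.203)(1 − 0.282×0.2620/(0.203×21.9))]
= (1/0.2620) ln[2.291 × 0.9834] = 3.817 × ln(2.253) = 3.817 × 0.8121 = 3.100 d.
D_c = (k_d/k_2) L₀ e^(−k_d t_c) = (0.203/0.465) × 21.9 × e^(−0.203×3.100) = 0.4366 × 21.9 × 0.5330 = 5.096 mg/L.
Minimum DO = C_s − D_c = 8.13 − 5.096 = 3.034 mg/L.

t_c ≈ 3.10 d; D_c ≈ 5.10 mg/L; min DO ≈ 3.03 mg/L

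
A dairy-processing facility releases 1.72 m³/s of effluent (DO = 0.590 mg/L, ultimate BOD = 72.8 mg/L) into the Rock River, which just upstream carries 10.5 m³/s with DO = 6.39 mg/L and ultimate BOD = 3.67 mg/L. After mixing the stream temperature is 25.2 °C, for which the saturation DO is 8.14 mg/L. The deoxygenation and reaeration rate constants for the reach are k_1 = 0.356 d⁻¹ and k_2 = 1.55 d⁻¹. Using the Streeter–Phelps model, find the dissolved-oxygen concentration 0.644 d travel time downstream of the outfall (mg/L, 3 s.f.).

DO ≈ 5.49 mg/L

Mixed DO = (10.5×6.39 + 1.72×0.590)/(10.5+1.72) = 68.11/12.22 = 5.574 mg/L.
Mixed L₀ = (10.5×3.67 + 1.72×72.8)/(12.22) = 163.8/12.22 = 13.40 mg/L.
Initial deficit D₀ = C_s − DO₀ = 8.14 − 5.574 = 2.566 mg/L.
D(0.644) = [0.356×13.40/(1.55−0.356)](e^(−0.356×0.644) − e^(−1.55×0.644)) + 2.566 e^(−1.55×0.644)
= 3.995 × (0.7951 − 0.3685) + 2.566 × 0.3685 = 2.650 mg/L.
DO = 8.14 − 2.650 = 5.490 mg/L.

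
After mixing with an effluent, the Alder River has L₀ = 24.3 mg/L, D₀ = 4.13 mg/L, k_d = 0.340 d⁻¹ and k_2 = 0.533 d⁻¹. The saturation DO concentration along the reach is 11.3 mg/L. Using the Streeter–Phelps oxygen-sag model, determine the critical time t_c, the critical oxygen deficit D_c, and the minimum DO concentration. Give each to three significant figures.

t_c ≈ 1.80 d; D_c ≈ 8.39 mg/L; min DO ≈ 2.91 mg/L

With k_2/k_d = 1.568 and 1 − D₀(k_2−k_d)/(k_d L₀) = 0.9035,
t_c = ln(1.568 × 0.9035) / (0.533 − 0.340) = ln(1.416) / 0.1930 = 0.3481/0.1930 = 1.804 d.
D_c = (k_d/k_2) L₀ e^(−k_d t_c) = (0.340/0.533) × 24.3 × e^(−0.340×1.804) = 0.6379 × 24.3 × 0.5416 = 8.395 mg/L.
Minimum DO = C_s − D_c = 11.3 − 8.395 = 2.905 mg/L.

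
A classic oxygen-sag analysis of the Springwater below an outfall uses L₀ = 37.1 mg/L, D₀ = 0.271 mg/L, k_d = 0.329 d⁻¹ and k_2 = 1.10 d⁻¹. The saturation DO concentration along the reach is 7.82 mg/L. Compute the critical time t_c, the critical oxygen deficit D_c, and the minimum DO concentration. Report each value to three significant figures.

With k_2/k_d = 3.343 and 1 − D₀(k_2−k_d)/(k_d L₀) = 0.9829,
t_c = ln(3.343 × 0.9829) / (1.10 − 0.329) = ln(3.286) / 0.7710 = 1.190/0.7710 = 1.543 d.
D_c = (k_d/k_2) L₀ e^(−k_d t_c) = (0.329/1.10) × 37.1 × e^(−0.329×1.543) = 0.2991 × 37.1 × 0.6019 = 6.679 mg/L.
Minimum DO = C_s − D_c = 7.82 − 6.679 = 1.141 mg/L.

t_c ≈ 1.54 d; D_c ≈ 6.68 mg/L; min DO ≈ 1.14 mg/L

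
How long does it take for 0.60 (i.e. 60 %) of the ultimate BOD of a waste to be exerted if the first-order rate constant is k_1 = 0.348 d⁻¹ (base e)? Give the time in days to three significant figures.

t ≈ 2.63 d

y/L₀ = 1 − e^(−k_1 t) = 0.60 ⇒ e^(−k_1 t) = 0.400
t = −ln(0.400) / 0.348 = 0.9163 / 0.348 = 2.633 d.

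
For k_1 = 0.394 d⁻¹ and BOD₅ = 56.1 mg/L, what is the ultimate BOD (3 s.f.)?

BOD₅ = L₀(1 − e^(−5k_1)) ⇒ L₀ = BOD₅ / (1 − e^(−5×0.394))
= 56.1 / (1 − 0.1395) = 56.1 / 0.8605 = 65.19 mg/L.

L₀ ≈ 65.2 mg/L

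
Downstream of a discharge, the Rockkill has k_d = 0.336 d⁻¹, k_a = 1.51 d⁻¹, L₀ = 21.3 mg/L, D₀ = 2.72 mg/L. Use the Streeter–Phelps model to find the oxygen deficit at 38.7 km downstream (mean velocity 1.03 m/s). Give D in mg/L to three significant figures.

D ≈ 3.52 mg/L

Travel time t = x/v = 38.7 km / (1.03 m/s) = 38700 m / 1.03 m/s = 37570 s = 0.4349 d.
k_d L₀/(k_a−k_d) = 0.336×21.3/(1.51−0.336) = 7.157/1.174 = 6.096 mg/L.
e^(−k_d t) = e^(−0.336×0.4349) = 0.8641; e^(−k_a t) = e^(−1.51×0.4349) = 0.5186.
D = 6.096 × (0.8641 − 0.5186) + 2.72 × 0.5186 = 2.106 + 1.411 = 3.517 mg/L.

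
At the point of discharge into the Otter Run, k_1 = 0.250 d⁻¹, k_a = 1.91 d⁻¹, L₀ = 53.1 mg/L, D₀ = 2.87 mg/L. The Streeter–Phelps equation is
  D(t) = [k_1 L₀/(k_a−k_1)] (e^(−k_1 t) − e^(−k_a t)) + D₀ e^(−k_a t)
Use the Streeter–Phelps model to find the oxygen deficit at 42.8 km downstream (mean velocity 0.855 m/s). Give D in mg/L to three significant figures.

Travel time t = x/v = 42.8 km / (0.855 m/s) = 42800 m / 0.855 m/s = 50060 s = 0.5794 d.
k_1 L₀/(k_a−k_1) = 0.250×53.1/(1.91−0.250) = 13.28/1.660 = 7.997 mg/L.
e^(−k_1 t) = e^(−0.250×0.5794) = 0.8652; e^(−k_a t) = e^(−1.91×0.5794) = 0.3307.
D = 7.997 × (0.8652 − 0.3307) + 2.87 × 0.3307 = 4.274 + 0.9490 = 5.223 mg/L.

D ≈ 5.22 mg/L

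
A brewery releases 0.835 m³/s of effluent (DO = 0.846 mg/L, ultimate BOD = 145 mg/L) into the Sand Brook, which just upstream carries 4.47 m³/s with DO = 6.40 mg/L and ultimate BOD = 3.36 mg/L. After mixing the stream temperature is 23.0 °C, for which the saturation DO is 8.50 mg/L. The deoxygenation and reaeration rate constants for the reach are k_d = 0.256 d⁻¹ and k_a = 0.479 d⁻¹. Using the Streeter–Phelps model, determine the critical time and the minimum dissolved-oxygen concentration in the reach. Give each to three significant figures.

Mixed DO = (4.47×6.40 + 0.835×0.846)/(4.47+0.835) = 29.31/5.305 = 5.526 mg/L.
Mixed L₀ = (4.47×3.36 + 0.835×145)/(5.305) = 136.1/5.305 = 25.65 mg/L.
Initial deficit D₀ = C_s − DO₀ = 8.50 − 5.526 = 2.974 mg/L.
t_c = (1/0.2230) ln[(0.479/0.256)(1 − 2.974×0.2230/(0.256×25.65))] = 4.484 × ln(1.682) = 2.332 d.
D_c = (0.256/0.479) × 25.65 × e^(−0.256×2.332) = 0.5344 × 25.65 × 0.5504 = 7.547 mg/L.
Minimum DO = 8.50 − 7.547 = 0.9530 mg/L.

t_c ≈ 2.33 d; minimum DO ≈ 0.953 mg/L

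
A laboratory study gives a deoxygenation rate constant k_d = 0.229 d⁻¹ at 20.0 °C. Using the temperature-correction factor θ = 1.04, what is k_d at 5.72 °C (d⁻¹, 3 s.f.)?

k_d ≈ 0.131 d⁻¹

k_d(T₂) = k_d(T₁) · θ^(T₂−T₁) = 0.229 × 1.04^(5.72−20.0)
= 0.229 × 1.04^-14.3 = 0.229 × 0.5712 = 0.1308 d⁻¹.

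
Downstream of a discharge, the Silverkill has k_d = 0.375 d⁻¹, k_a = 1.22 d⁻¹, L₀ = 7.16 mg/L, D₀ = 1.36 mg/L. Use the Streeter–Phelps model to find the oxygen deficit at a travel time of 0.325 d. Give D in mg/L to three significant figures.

k_d L₀/(k_a−k_d) = 0.375×7.16/(1.22−0.375) = 2.685/0.8450 = 3.178 mg/L.
e^(−k_d t) = e^(−0.375×0.3250) = 0.8853; e^(−k_a t) = e^(−1.22×0.3250) = 0.6727.
D = 3.178 × (0.8853 − 0.6727) + 1.36 × 0.6727 = 0.6755 + 0.9148 = 1.590 mg/L.

D ≈ 1.59 mg/L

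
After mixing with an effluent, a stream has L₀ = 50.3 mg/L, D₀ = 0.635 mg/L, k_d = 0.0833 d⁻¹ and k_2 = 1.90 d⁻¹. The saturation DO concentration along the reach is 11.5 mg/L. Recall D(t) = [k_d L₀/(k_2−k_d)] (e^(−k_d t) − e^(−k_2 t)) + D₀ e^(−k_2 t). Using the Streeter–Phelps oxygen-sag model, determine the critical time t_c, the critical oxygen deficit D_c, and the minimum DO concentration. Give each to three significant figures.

t_c = [1/(k_2−k_d)] ln[(k_2/k_d)(1 − D₀(k_2−k_d)/(k_d L₀))]
= [1/(1.90−0.0833)] ln[(1.90/0.0833)(1 − 0.635×1.817/(0.0833×50.3))]
= (1/1.817) ln[22.81 × 0.7247] = 0.5504 × ln(16.53) = 0.5504 × 2.805 = 1.544 d.
D_c = (k_d/k_2) L₀ e^(−k_d t_c) = (0.0833/1.90) × 50.3 × e^(−0.0833×1.544) = 0.04384 × 50.3 × 0.8793 = 1.939 mg/L.
Minimum DO = C_s − D_c = 11.5 − 1.939 = 9.561 mg/L.

t_c ≈ 1.54 d; D_c ≈ 1.94 mg/L; min DO ≈ 9.56 mg/L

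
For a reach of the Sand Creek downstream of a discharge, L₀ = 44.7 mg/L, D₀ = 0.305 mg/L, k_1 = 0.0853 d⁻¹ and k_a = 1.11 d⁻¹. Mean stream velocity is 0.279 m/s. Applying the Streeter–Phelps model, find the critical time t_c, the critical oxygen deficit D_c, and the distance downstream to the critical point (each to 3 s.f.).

t_c ≈ 2.42 d; D_c ≈ 2.79 mg/L; x_c ≈ 58.4 km

With k_a/k_1 = 13.01 and 1 − D₀(k_a−k_1)/(k_1 L₀) = 0.9180,
t_c = ln(13.01 × 0.9180) / (1.11 − 0.0853) = ln(11.95) / 1.025 = 2.480/1.025 = 2.421 d.
L(t_c) = L₀ e^(−k_1 t_c) = 44.7 × 0.8134 = 36.36 mg/L, and at the critical point k_a D_c = k_1 L, so D_c = (0.0853/1.11) × 36.36 = 2.794 mg/L.
x_c = v t_c = 0.279 m/s × 2.421 d × 86400 s/d = 58350 m ≈ 58.4 km.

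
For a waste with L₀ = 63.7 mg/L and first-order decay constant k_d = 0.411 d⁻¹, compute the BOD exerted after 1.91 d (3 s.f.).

y ≈ 34.6 mg/L

y_t = L₀(1 − e^(−k_d t)) = 63.7 × (1 − e^(−0.411×1.91))
= 63.7 × (1 − 0.4561) = 63.7 × 0.5439 = 34.65 mg/L.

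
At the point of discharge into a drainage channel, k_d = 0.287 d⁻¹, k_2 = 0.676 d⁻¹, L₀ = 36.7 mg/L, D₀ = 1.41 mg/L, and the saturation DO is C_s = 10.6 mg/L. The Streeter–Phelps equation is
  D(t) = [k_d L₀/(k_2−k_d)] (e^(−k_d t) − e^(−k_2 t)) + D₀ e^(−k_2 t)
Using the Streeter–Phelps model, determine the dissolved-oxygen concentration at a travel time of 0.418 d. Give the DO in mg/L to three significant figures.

DO ≈ 5.93 mg/L

k_d L₀/(k_2−k_d) = 0.287×36.7/(0.676−0.287) = 10.53/0.3890 = 27.08 mg/L.
e^(−k_d t) = e^(−0.287×0.4180) = 0.8870; e^(−k_2 t) = e^(−0.676×0.4180) = 0.7538.
D = 27.08 × (0.8870 − 0.7538) + 1.41 × 0.7538 = 3.604 + 1.063 = 4.667 mg/L.
DO = C_s − D = 10.6 − 4.667 = 5.933 mg/L.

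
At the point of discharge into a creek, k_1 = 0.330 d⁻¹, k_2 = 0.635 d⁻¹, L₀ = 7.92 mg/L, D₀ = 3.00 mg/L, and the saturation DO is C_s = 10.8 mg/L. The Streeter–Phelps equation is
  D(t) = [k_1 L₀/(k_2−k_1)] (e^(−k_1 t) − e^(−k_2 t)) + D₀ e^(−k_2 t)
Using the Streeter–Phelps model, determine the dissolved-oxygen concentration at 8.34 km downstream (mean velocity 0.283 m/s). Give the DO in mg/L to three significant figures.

DO ≈ 7.63 mg/L

Travel time t = x/v = 8.34 km / (0.283 m/s) = 8340 m / 0.283 m/s = 29470 s = 0.3411 d.
k_1 L₀/(k_2−k_1) = 0.330×7.92/(0.635−0.330) = 2.614/0.3050 = 8.569 mg/L.
e^(−k_1 t) = e^(−0.330×0.3411) = 0.8935; e^(−k_2 t) = e^(−0.635×0.3411) = 0.8053.
D = 8.569 × (0.8935 − 0.8053) + 3.00 × 0.8053 = 0.7565 + 2.416 = 3.172 mg/L.
DO = C_s − D = 10.8 − 3.172 = 7.628 mg/L.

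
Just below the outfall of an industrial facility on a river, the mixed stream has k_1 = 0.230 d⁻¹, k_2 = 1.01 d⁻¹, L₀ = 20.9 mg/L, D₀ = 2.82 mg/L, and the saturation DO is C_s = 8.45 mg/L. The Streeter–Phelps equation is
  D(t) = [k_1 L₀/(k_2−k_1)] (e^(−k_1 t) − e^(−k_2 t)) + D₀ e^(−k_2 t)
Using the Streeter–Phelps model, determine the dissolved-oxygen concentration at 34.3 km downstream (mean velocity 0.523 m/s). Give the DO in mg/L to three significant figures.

DO ≈ 4.83 mg/L

Travel time t = x/v = 34.3 km / (0.523 m/s) = 34300 m / 0.523 m/s = 65580 s = 0.7591 d.
k_1 L₀/(k_2−k_1) = 0.230×20.9/(1.01−0.230) = 4.807/0.7800 = 6.163 mg/L.
e^(−k_1 t) = e^(−0.230×0.7591) = 0.8398; e^(−k_2 t) = e^(−1.01×0.7591) = 0.4646.
D = 6.163 × (0.8398 − 0.4646) + 2.82 × 0.4646 = 2.313 + 1.310 = 3.623 mg/L.
DO = C_s − D = 8.45 − 3.623 = 4.827 mg/L.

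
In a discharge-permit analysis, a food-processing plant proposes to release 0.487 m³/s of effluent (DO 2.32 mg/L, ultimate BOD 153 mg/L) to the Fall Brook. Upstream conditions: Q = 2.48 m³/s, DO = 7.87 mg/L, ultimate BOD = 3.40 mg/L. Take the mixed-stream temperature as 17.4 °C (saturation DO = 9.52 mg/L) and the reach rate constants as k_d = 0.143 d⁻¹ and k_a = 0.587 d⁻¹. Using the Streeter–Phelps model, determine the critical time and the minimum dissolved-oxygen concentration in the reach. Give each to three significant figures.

Mixed DO = (2.48×7.87 + 0.487×2.32)/(2.48+0.487) = 20.65/2.967 = 6.959 mg/L.
Mixed L₀ = (2.48×3.40 + 0.487×153)/(2.967) = 82.94/2.967 = 27.96 mg/L.
Initial deficit D₀ = C_s − DO₀ = 9.52 − 6.959 = 2.561 mg/L.
t_c = (1/0.4440) ln[(0.587/0.143)(1 − 2.561×0.4440/(0.143×27.96))] = 2.252 × ln(2.937) = 2.427 d.
D_c = (0.143/0.587) × 27.96 × e^(−0.143×2.427) = 0.2436 × 27.96 × 0.7068 = 4.813 mg/L.
Minimum DO = 9.52 − 4.813 = 4.707 mg/L.

t_c ≈ 2.43 d; minimum DO ≈ 4.71 mg/L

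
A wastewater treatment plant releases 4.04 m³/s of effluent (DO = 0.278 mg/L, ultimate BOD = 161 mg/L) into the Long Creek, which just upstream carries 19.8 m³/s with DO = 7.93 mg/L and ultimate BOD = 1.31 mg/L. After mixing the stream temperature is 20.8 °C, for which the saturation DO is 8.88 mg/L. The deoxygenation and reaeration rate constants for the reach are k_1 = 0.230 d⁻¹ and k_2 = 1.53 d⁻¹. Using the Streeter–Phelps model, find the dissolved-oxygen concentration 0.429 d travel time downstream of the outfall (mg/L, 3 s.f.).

Mixed DO = (19.8×7.93 + 4.04×0.278)/(19.8+4.04) = 158.1/23.84 = 6.633 mg/L.
Mixed L₀ = (19.8×1.31 + 4.04×161)/(23.84) = 676.4/23.84 = 28.37 mg/L.
Initial deficit D₀ = C_s − DO₀ = 8.88 − 6.633 = 2.247 mg/L.
D(0.429) = [0.230×28.37/(1.53−0.230)](e^(−0.230×0.429) − e^(−1.53×0.429)) + 2.247 e^(−1.53×0.429)
= 5.020 × (0.9060 − 0.5187) + 2.247 × 0.5187 = 3.110 mg/L.
DO = 8.88 − 3.110 = 5.770 mg/L.

DO ≈ 5.77 mg/L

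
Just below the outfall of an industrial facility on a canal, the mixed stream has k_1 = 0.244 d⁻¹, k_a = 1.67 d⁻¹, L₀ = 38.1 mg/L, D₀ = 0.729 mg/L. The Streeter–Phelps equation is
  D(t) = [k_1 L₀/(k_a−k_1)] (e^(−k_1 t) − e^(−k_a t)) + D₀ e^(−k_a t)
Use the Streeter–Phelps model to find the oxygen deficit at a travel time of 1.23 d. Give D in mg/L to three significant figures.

D ≈ 4.09 mg/L

k_1 L₀/(k_a−k_1) = 0.244×38.1/(1.67−0.244) = 9.296/1.426 = 6.519 mg/L.
e^(−k_1 t) = e^(−0.244×1.230) = 0.7407; e^(−k_a t) = e^(−1.67×1.230) = 0.1282.
D = 6.519 × (0.7407 − 0.1282) + 0.729 × 0.1282 = 3.993 + 0.09346 = 4.087 mg/L.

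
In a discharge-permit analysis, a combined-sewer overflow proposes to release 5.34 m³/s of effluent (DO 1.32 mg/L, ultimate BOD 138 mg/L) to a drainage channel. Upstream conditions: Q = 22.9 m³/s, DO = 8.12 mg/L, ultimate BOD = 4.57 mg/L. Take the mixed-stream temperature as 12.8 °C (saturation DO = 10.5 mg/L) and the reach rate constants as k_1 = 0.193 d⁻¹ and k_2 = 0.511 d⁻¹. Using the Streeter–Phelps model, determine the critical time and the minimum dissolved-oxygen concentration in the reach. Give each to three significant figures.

Mixed DO = (22.9×8.12 + 5.34×1.32)/(22.9+5.34) = 193.0/28.24 = 6.834 mg/L.
Mixed L₀ = (22.9×4.57 + 5.34×138)/(28.24) = 841.6/28.24 = 29.80 mg/L.
Initial deficit D₀ = C_s − DO₀ = 10.5 − 6.834 = 3.666 mg/L.
t_c = (1/0.3180) ln[(0.511/0.193)(1 − 3.666×0.3180/(0.193×29.80))] = 3.145 × ln(2.111) = 2.350 d.
D_c = (0.193/0.511) × 29.80 × e^(−0.193×2.350) = 0.3777 × 29.80 × 0.6354 = 7.152 mg/L.
Minimum DO = 10.5 − 7.152 = 3.348 mg/L.

t_c ≈ 2.35 d; minimum DO ≈ 3.35 mg/L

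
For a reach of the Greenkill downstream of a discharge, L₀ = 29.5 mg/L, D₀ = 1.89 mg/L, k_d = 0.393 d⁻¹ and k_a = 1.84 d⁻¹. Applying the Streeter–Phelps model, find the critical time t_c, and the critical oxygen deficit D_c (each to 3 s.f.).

t_c ≈ 0.881 d; D_c ≈ 4.46 mg/L

At the critical point dD/dt = 0, so k_d L₀ e^(−k_d t) = k_a D. Substituting D(t) from the Streeter–Phelps equation and solving for t gives
t_c = ln[(k_a/k_d)(1 − D₀(k_a−k_d)/(k_d L₀))] / (k_a−k_d).
Here k_a−k_d = 1.447 d⁻¹ and 1 − D₀(k_a−k_d)/(k_d L₀) = 1 − 1.89×1.447/(0.393×29.5) = 0.7641, so
t_c = ln(4.682 × 0.7641) / 1.447 = 1.275 / 1.447 = 0.8809 d.
D_c = (k_d/k_a) L₀ e^(−k_d t_c) = (0.393/1.84) × 29.5 × e^(−0.393×0.8809) = 0.2136 × 29.5 × 0.7074 = 4.457 mg/L.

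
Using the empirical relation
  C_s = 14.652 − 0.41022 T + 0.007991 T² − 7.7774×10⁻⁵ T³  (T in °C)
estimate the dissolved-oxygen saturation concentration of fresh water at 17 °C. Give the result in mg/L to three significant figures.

C_s ≈ 9.61 mg/L

C_s = 14.652 − 0.41022×17 + 0.007991×17² − 7.7774×10⁻⁵×17³ = 9.606 mg/L.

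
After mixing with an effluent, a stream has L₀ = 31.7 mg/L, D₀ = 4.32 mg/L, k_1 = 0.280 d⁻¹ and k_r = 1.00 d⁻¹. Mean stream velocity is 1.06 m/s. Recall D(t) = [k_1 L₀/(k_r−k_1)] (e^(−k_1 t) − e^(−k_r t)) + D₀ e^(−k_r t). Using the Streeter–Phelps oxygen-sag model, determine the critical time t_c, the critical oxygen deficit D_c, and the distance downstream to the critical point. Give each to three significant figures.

t_c ≈ 1.17 d; D_c ≈ 6.40 mg/L; x_c ≈ 107 km

At the critical point dD/dt = 0, so k_1 L₀ e^(−k_1 t) = k_r D. Substituting D(t) from the Streeter–Phelps equation and solving for t gives
t_c = ln[(k_r/k_1)(1 − D₀(k_r−k_1)/(k_1 L₀))] / (k_r−k_1).
Here k_r−k_1 = 0.7200 d⁻¹ and 1 − D₀(k_r−k_1)/(k_1 L₀) = 1 − 4.32×0.7200/(0.280×31.7) = 0.6496, so
t_c = ln(3.571 × 0.6496) / 0.7200 = 0.8415 / 0.7200 = 1.169 d.
D_c = (k_1/k_r) L₀ e^(−k_1 t_c) = (0.280/1.00) × 31.7 × e^(−0.280×1.169) = 0.2800 × 31.7 × 0.7209 = 6.399 mg/L.
x_c = v t_c = 1.06 m/s × 1.169 d × 86400 s/d = 107000 m ≈ 107 km.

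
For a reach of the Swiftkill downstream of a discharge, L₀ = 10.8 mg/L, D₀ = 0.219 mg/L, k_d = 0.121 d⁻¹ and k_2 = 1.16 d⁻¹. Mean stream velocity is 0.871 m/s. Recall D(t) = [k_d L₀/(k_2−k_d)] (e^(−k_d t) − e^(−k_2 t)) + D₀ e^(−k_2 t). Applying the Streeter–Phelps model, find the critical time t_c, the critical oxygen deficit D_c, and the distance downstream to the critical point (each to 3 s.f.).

t_c ≈ 1.99 d; D_c ≈ 0.885 mg/L; x_c ≈ 150 km

t_c = [1/(k_2−k_d)] ln[(k_2/k_d)(1 − D₀(k_2−k_d)/(k_d L₀))]
= [1/(1.16−0.121)] ln[(1.16/0.121)(1 − 0.219×1.039/(0.121×10.8))]
= (1/1.039) ln[9.587 × 0.8259] = 0.9625 × ln(7.918) = 0.9625 × 2.069 = 1.991 d.
L(t_c) = L₀ e^(−k_d t_c) = 10.8 × 0.7859 = 8.487 mg/L, and at the critical point k_2 D_c = k_d L, so D_c = (0.121/1.16) × 8.487 = 0.8853 mg/L.
x_c = v t_c = 0.871 m/s × 1.991 d × 86400 s/d = 149900 m ≈ 150 km.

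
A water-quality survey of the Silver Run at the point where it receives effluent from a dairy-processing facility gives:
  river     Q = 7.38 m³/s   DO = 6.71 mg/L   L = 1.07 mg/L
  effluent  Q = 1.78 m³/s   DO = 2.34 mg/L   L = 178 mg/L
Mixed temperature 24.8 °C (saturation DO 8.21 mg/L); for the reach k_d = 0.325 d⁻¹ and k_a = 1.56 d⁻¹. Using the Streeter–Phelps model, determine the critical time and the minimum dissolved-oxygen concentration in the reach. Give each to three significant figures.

t_c ≈ 1.04 d; minimum DO ≈ 2.93 mg/L

Mixed DO = (7.38×6.71 + 1.78×2.34)/(7.38+1.78) = 53.68/9.160 = 5.861 mg/L.
Mixed L₀ = (7.38×1.07 + 1.78×178)/(9.160) = 324.7/9.160 = 35.45 mg/L.
Initial deficit D₀ = C_s − DO₀ = 8.21 − 5.861 = 2.349 mg/L.
t_c = (1/1.235) ln[(1.56/0.325)(1 − 2.349×1.235/(0.325×35.45))] = 0.8097 × ln(3.591) = 1.035 d.
D_c = (0.325/1.56) × 35.45 × e^(−0.325×1.035) = 0.2083 × 35.45 × 0.7143 = 5.276 mg/L.
Minimum DO = 8.21 − 5.276 = 2.934 mg/L.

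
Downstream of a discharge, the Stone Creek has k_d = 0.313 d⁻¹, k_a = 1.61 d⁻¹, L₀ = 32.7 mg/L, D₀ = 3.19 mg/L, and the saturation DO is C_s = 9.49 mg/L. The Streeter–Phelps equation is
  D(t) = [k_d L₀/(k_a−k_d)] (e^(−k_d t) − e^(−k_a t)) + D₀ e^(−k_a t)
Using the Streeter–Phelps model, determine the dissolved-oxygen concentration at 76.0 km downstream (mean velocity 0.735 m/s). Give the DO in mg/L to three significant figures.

DO ≈ 4.75 mg/L

Travel time t = x/v = 76.0 km / (0.735 m/s) = 76000 m / 0.735 m/s = 103400 s = 1.197 d.
k_d L₀/(k_a−k_d) = 0.313×32.7/(1.61−0.313) = 10.24/1.297 = 7.891 mg/L.
e^(−k_d t) = e^(−0.313×1.197) = 0.6876; e^(−k_a t) = e^(−1.61×1.197) = 0.1456.
D = 7.891 × (0.6876 − 0.1456) + 3.19 × 0.1456 = 4.277 + 0.4645 = 4.741 mg/L.
DO = C_s − D = 9.49 − 4.741 = 4.749 mg/L.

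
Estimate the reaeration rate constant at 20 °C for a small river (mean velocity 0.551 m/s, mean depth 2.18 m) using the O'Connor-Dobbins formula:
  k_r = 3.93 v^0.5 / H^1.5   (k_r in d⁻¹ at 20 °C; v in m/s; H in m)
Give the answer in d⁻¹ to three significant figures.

k_r = 3.93 × 0.551^0.5 / 2.18^1.5 = 3.93 × 0.7423 / 3.219 = 0.9063 d⁻¹.

k_r ≈ 0.906 d⁻¹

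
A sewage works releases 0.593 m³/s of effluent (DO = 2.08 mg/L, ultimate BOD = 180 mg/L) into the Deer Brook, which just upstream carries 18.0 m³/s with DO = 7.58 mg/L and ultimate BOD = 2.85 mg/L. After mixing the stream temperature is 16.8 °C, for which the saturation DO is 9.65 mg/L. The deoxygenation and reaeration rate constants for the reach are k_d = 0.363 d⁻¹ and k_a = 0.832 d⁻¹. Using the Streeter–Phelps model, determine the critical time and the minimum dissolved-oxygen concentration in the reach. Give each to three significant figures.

Mixed DO = (18.0×7.58 + 0.593×2.08)/(18.0+0.593) = 137.7/18.59 = 7.405 mg/L.
Mixed L₀ = (18.0×2.85 + 0.593×180)/(18.59) = 158.0/18.59 = 8.500 mg/L.
Initial deficit D₀ = C_s − DO₀ = 9.65 − 7.405 = 2.245 mg/L.
t_c = (1/0.4690) ln[(0.832/0.363)(1 − 2.245×0.4690/(0.363×8.500))] = 2.132 × ln(1.510) = 0.8783 d.
D_c = (0.363/0.832) × 8.500 × e^(−0.363×0.8783) = 0.4363 × 8.500 × 0.7270 = 2.696 mg/L.
Minimum DO = 9.65 − 2.696 = 6.954 mg/L.

t_c ≈ 0.878 d; minimum DO ≈ 6.95 mg/L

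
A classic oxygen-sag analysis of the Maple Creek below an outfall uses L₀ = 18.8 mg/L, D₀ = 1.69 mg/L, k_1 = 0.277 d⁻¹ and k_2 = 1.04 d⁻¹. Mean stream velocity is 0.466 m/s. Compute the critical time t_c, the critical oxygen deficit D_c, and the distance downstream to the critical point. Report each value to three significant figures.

t_c = [1/(k_2−k_1)] ln[(k_2/k_1)(1 − D₀(k_2−k_1)/(k_1 L₀))]
= [1/(1.04−0.277)] ln[(1.04/0.277)(1 − 1.69×0.7630/(0.277×18.8))]
= (1/0.7630) ln[3.755 × 0.7524] = 1.311 × ln(2.825) = 1.311 × 1.038 = 1.361 d.
D_c = (k_1/k_2) L₀ e^(−k_1 t_c) = (0.277/1.04) × 18.8 × e^(−0.277×1.361) = 0.2663 × 18.8 × 0.6859 = 3.435 mg/L.
x_c = v t_c = 0.466 m/s × 1.361 d × 86400 s/d = 54800 m ≈ 54.8 km.

t_c ≈ 1.36 d; D_c ≈ 3.43 mg/L; x_c ≈ 54.8 km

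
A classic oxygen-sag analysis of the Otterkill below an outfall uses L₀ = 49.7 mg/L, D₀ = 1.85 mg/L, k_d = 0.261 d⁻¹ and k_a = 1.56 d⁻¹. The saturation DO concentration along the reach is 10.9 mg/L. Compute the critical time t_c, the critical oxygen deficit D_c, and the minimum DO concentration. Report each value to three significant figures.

t_c ≈ 1.22 d; D_c ≈ 6.05 mg/L; min DO ≈ 4.85 mg/L

At the critical point dD/dt = 0, so k_d L₀ e^(−k_d t) = k_a D. Substituting D(t) from the Streeter–Phelps equation and solving for t gives
t_c = ln[(k_a/k_d)(1 − D₀(k_a−k_d)/(k_d L₀))] / (k_a−k_d).
Here k_a−k_d = 1.299 d⁻¹ and 1 − D₀(k_a−k_d)/(k_d L₀) = 1 − 1.85×1.299/(0.261×49.7) = 0.8147, so
t_c = ln(5.977 × 0.8147) / 1.299 = 1.583 / 1.299 = 1.219 d.
L(t_c) = L₀ e^(−k_d t_c) = 49.7 × 0.7276 = 36.16 mg/L, and at the critical point k_a D_c = k_d L, so D_c = (0.261/1.56) × 36.16 = 6.050 mg/L.
Minimum DO = C_s − D_c = 10.9 − 6.050 = 4.850 mg/L.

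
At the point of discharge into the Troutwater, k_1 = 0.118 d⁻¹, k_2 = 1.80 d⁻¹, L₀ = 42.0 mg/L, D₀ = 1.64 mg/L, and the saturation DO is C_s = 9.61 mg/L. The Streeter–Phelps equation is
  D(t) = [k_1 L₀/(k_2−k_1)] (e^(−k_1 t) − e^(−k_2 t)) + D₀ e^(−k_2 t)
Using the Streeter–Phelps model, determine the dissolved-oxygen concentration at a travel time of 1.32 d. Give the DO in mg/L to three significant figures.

DO ≈ 7.21 mg/L

k_1 L₀/(k_2−k_1) = 0.118×42.0/(1.80−0.118) = 4.956/1.682 = 2.946 mg/L.
e^(−k_1 t) = e^(−0.118×1.320) = 0.8558; e^(−k_2 t) = e^(−1.80×1.320) = 0.09292.
D = 2.946 × (0.8558 − 0.09292) + 1.64 × 0.09292 = 2.248 + 0.1524 = 2.400 mg/L.
DO = C_s − D = 9.61 − 2.400 = 7.210 mg/L.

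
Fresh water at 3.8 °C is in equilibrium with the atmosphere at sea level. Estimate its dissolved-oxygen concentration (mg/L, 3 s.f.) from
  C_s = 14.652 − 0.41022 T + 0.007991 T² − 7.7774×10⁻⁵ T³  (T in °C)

C_s ≈ 13.2 mg/L

C_s = 14.652 − 0.41022×3.8 + 0.007991×3.8² − 7.7774×10⁻⁵×3.8³ = 13.20 mg/L.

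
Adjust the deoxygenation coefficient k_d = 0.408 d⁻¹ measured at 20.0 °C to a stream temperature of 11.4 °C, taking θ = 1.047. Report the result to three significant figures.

k_d ≈ 0.275 d⁻¹

k_d(T₂) = k_d(T₁) · θ^(T₂−T₁) = 0.408 × 1.047^(11.4−20.0)
= 0.408 × 1.047^-8.60 = 0.408 × 0.6737 = 0.2749 d⁻¹.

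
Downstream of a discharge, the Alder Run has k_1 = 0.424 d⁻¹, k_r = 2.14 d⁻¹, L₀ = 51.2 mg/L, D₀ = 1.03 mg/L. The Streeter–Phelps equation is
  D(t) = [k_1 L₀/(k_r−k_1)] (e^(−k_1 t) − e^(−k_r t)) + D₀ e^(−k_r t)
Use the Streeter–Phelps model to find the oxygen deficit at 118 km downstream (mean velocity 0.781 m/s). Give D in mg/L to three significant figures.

Travel time t = x/v = 118 km / (0.781 m/s) = 118000 m / 0.781 m/s = 151100 s = 1.749 d.
k_1 L₀/(k_r−k_1) = 0.424×51.2/(2.14−0.424) = 21.71/1.716 = 12.65 mg/L.
e^(−k_1 t) = e^(−0.424×1.749) = 0.4764; e^(−k_r t) = e^(−2.14×1.749) = 0.02370.
D = 12.65 × (0.4764 − 0.02370) + 1.03 × 0.02370 = 5.727 + 0.02441 = 5.752 mg/L.

D ≈ 5.75 mg/L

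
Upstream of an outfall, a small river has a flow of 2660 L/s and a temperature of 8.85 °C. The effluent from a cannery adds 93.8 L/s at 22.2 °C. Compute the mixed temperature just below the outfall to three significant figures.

9.30 °C

Flow-weighted mixing: C = (Q_r C_r + Q_w C_w)/(Q_r + Q_w)
= (2660×8.85 + 93.8×22.2)/(2660 + 93.8) = 25620/2754 = 9.305 °C.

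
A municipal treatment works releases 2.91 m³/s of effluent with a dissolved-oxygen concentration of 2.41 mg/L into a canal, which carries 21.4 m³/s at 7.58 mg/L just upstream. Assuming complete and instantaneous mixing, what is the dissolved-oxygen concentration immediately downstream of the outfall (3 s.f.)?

Flow-weighted mixing: C = (Q_r C_r + Q_w C_w)/(Q_r + Q_w)
= (21.4×7.58 + 2.91×2.41)/(21.4 + 2.91) = 169.2/24.31 = 6.961 mg/L.

6.96 mg/L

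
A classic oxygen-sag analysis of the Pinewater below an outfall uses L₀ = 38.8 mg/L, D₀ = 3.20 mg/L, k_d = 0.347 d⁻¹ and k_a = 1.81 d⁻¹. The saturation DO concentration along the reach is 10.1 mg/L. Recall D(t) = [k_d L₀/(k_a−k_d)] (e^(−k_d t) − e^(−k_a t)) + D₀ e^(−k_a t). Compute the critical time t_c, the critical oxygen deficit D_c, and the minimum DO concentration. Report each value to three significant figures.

With k_a/k_d = 5.216 and 1 − D₀(k_a−k_d)/(k_d L₀) = 0.6523,
t_c = ln(5.216 × 0.6523) / (1.81 − 0.347) = ln(3.402) / 1.463 = 1.224/1.463 = 0.8370 d.
D_c = (k_d/k_a) L₀ e^(−k_d t_c) = (0.347/1.81) × 38.8 × e^(−0.347×0.8370) = 0.1917 × 38.8 × 0.7479 = 5.564 mg/L.
Minimum DO = C_s − D_c = 10.1 − 5.564 = 4.536 mg/L.

t_c ≈ 0.837 d; D_c ≈ 5.56 mg/L; min DO ≈ 4.54 mg/L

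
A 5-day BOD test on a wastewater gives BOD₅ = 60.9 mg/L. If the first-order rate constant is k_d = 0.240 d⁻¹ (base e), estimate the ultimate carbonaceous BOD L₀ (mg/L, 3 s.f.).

BOD₅ = L₀(1 − e^(−5k_d)) ⇒ L₀ = BOD₅ / (1 − e^(−5×0.240))
= 60.9 / (1 − 0.3012) = 60.9 / 0.6988 = 87.15 mg/L.

L₀ ≈ 87.1 mg/L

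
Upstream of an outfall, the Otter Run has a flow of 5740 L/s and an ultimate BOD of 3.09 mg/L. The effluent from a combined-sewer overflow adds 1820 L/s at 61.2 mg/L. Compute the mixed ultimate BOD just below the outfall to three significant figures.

Flow-weighted mixing: C = (Q_r C_r + Q_w C_w)/(Q_r + Q_w)
= (5740×3.09 + 1820×61.2)/(5740 + 1820) = 129100/7560 = 17.08 mg/L.

17.1 mg/L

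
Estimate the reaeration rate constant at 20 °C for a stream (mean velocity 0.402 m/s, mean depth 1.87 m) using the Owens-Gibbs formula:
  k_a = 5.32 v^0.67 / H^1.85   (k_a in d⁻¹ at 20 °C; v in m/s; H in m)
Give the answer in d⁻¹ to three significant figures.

k_a = 5.32 × 0.402^0.67 / 1.87^1.85 = 5.32 × 0.5430 / 3.184 = 0.9075 d⁻¹.

k_a ≈ 0.907 d⁻¹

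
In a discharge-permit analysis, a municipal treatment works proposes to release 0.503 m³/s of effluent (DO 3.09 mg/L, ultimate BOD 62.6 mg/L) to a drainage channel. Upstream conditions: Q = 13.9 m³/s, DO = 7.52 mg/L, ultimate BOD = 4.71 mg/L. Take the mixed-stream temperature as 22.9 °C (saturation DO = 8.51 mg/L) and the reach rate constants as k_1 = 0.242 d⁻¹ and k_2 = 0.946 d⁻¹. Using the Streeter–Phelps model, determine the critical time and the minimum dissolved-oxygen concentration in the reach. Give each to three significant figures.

t_c ≈ 0.967 d; minimum DO ≈ 7.15 mg/L

Mixed DO = (13.9×7.52 + 0.503×3.09)/(13.9+0.503) = 106.1/14.40 = 7.365 mg/L.
Mixed L₀ = (13.9×4.71 + 0.503×62.6)/(14.40) = 96.96/14.40 = 6.732 mg/L.
Initial deficit D₀ = C_s − DO₀ = 8.51 − 7.365 = 1.145 mg/L.
t_c = (1/0.7040) ln[(0.946/0.242)(1 − 1.145×0.7040/(0.242×6.732))] = 1.420 × ln(1.975) = 0.9670 d.
D_c = (0.242/0.946) × 6.732 × e^(−0.242×0.9670) = 0.2558 × 6.732 × 0.7914 = 1.363 mg/L.
Minimum DO = 8.51 − 1.363 = 7.147 mg/L.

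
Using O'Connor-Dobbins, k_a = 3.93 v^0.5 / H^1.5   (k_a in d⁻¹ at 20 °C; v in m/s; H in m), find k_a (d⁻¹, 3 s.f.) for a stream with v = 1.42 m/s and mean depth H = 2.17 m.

k_a ≈ 1.47 d⁻¹

k_a = 3.93 × 1.42^0.5 / 2.17^1.5 = 3.93 × 1.192 / 3.197 = 1.465 d⁻¹.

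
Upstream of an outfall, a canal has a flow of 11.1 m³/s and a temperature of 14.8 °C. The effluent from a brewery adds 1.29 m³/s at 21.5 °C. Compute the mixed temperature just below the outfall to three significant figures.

15.5 °C

Flow-weighted mixing: C = (Q_r C_r + Q_w C_w)/(Q_r + Q_w)
= (11.1×14.8 + 1.29×21.5)/(11.1 + 1.29) = 192.0/12.39 = 15.50 °C.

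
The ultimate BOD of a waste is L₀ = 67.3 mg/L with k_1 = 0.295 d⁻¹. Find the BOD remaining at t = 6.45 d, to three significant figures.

L_t = L₀ e^(−k_1 t) = 67.3 × e^(−0.295×6.45) = 67.3 × 0.1492 = 10.04 mg/L.

L ≈ 10.0 mg/L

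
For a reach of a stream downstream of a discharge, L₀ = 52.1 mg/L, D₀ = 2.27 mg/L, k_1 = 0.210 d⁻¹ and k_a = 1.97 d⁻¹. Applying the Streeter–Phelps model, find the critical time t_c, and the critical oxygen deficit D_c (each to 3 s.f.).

t_c ≈ 1.01 d; D_c ≈ 4.49 mg/L

At the critical point dD/dt = 0, so k_1 L₀ e^(−k_1 t) = k_a D. Substituting D(t) from the Streeter–Phelps equation and solving for t gives
t_c = ln[(k_a/k_1)(1 − D₀(k_a−k_1)/(k_1 L₀))] / (k_a−k_1).
Here k_a−k_1 = 1.760 d⁻¹ and 1 − D₀(k_a−k_1)/(k_1 L₀) = 1 − 2.27×1.760/(0.210×52.1) = 0.6348, so
t_c = ln(9.381 × 0.6348) / 1.760 = 1.784 / 1.760 = 1.014 d.
L(t_c) = L₀ e^(−k_1 t_c) = 52.1 × 0.8082 = 42.11 mg/L, and at the critical point k_a D_c = k_1 L, so D_c = (0.210/1.97) × 42.11 = 4.489 mg/L.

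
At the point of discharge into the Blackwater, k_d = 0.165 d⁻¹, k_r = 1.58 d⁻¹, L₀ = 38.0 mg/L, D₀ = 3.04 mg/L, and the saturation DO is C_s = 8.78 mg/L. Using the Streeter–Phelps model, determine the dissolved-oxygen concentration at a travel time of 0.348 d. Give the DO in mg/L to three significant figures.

DO ≈ 5.40 mg/L

k_d L₀/(k_r−k_d) = 0.165×38.0/(1.58−0.165) = 6.270/1.415 = 4.431 mg/L.
e^(−k_d t) = e^(−0.165×0.3480) = 0.9442; e^(−k_r t) = e^(−1.58×0.3480) = 0.5770.
D = 4.431 × (0.9442 − 0.5770) + 3.04 × 0.5770 = 1.627 + 1.754 = 3.381 mg/L.
DO = C_s − D = 8.78 − 3.381 = 5.399 mg/L.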